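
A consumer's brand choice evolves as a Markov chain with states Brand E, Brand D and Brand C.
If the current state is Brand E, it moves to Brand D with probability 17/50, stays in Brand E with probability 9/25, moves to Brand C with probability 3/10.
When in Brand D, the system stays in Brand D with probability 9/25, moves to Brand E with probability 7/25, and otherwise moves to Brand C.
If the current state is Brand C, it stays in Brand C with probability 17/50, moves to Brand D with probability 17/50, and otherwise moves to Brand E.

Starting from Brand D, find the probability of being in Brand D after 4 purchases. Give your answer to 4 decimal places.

Propagate the distribution vector 4 purchases from Brand D.
After 0 purchases: (0.0000, 1.0000, 0.0000)
After 1 purchase: (0.2800, 0.3600, 0.3600)
After 2 purchases: (0.3168, 0.3472, 0.3360)
After 3 purchases: (0.3188, 0.3469, 0.3343)
After 4 purchases: (0.3189, 0.3469, 0.3342)
P(in Brand D after 4 purchases) = 0.3469

0.3469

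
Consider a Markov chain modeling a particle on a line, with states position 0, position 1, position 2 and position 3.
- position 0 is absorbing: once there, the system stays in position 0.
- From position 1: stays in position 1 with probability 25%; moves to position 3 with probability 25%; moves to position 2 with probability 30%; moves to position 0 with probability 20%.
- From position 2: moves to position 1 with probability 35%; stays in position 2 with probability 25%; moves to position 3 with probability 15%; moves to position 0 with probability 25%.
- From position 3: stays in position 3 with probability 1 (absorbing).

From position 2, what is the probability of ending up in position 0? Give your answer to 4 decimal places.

Let h(s) be the probability of absorption at position 0 starting from transient state s. Then h(position 0) = 1 and h(position 3) = 0. By first-step analysis:
h(position 1) = 0.2·1 + 0.25·h(position 1) + 0.3·h(position 2) + 0.25·0
h(position 2) = 0.25·1 + 0.35·h(position 1) + 0.25·h(position 2) + 0.15·0
Solving: h(position 1) = 0.4918, h(position 2) = 0.5628.
Starting from position 2, the probability is 0.5628.

0.5628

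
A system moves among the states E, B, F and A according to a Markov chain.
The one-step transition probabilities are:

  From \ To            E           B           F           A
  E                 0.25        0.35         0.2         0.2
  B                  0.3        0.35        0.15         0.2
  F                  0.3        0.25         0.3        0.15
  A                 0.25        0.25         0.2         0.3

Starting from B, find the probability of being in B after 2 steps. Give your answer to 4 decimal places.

Propagate the distribution vector 2 steps from B.
After 0 steps: (0.0000, 1.0000, 0.0000, 0.0000)
After 1 step: (0.3000, 0.3500, 0.1500, 0.2000)
After 2 steps: (0.2750, 0.3150, 0.1975, 0.2125)
P(in B after 2 steps) = 0.3150

0.3150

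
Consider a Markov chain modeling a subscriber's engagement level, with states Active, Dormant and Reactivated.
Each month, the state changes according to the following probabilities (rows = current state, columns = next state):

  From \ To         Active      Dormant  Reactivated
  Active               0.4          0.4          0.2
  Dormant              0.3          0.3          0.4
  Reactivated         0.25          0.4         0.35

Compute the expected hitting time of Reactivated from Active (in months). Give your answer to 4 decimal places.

3.6667

Let t(s) be the expected number of months to first reach Reactivated from state s, with t(Reactivated) = 0. Conditioning on the first month:
t(Active) = 1 + 0.4·t(Active) + 0.4·t(Dormant)
t(Dormant) = 1 + 0.3·t(Active) + 0.3·t(Dormant)
Solving: t(Active) = 3.6667, t(Dormant) = 3.0000.
Expected months from Active to Reactivated: 3.6667.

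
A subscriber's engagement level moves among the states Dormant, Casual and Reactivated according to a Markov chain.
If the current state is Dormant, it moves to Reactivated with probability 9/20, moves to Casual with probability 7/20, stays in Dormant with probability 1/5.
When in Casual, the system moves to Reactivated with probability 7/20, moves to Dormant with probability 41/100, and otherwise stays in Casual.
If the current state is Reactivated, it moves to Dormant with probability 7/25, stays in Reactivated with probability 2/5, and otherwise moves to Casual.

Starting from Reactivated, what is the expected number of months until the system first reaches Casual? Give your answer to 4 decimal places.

Let t(s) be the expected number of months to first reach Casual from state s, with t(Casual) = 0. Conditioning on the first month:
t(Dormant) = 1 + 0.2·t(Dormant) + 0.45·t(Reactivated)
t(Reactivated) = 1 + 0.28·t(Dormant) + 0.4·t(Reactivated)
Solving: t(Dormant) = 2.9661, t(Reactivated) = 3.0508.
Expected months from Reactivated to Casual: 3.0508.

3.0508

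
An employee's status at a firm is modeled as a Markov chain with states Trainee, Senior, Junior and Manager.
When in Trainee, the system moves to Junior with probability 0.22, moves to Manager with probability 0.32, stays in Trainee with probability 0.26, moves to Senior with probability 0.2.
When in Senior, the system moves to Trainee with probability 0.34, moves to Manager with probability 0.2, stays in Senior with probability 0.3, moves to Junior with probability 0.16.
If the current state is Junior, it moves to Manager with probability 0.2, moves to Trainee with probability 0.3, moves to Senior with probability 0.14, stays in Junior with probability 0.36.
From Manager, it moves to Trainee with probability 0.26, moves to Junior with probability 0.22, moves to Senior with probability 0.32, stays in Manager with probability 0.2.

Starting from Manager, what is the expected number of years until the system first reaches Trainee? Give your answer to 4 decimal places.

Let t(s) be the expected number of years to first reach Trainee from state s, with t(Trainee) = 0. Conditioning on the first year:
t(Senior) = 1 + 0.3·t(Senior) + 0.16·t(Junior) + 0.2·t(Manager)
t(Junior) = 1 + 0.14·t(Senior) + 0.36·t(Junior) + 0.2·t(Manager)
t(Manager) = 1 + 0.32·t(Senior) + 0.22·t(Junior) + 0.2·t(Manager)
Solving: t(Senior) = 3.1706, t(Junior) = 3.3291, t(Manager) = 3.4337.
Expected years from Manager to Trainee: 3.4337.

3.4337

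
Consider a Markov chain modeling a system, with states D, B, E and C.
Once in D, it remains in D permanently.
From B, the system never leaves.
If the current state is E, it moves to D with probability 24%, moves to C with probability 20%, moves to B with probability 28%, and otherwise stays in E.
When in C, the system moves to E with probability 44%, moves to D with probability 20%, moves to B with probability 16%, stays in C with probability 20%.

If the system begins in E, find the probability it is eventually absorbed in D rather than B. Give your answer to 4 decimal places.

0.4754

Let h(s) be the probability of absorption at D starting from transient state s. Then h(D) = 1 and h(B) = 0. By first-step analysis:
h(E) = 0.24·1 + 0.28·0 + 0.28·h(E) + 0.2·h(C)
h(C) = 0.2·1 + 0.16·0 + 0.44·h(E) + 0.2·h(C)
Solving: h(E) = 0.4754, h(C) = 0.5115.
Starting from E, the probability is 0.4754.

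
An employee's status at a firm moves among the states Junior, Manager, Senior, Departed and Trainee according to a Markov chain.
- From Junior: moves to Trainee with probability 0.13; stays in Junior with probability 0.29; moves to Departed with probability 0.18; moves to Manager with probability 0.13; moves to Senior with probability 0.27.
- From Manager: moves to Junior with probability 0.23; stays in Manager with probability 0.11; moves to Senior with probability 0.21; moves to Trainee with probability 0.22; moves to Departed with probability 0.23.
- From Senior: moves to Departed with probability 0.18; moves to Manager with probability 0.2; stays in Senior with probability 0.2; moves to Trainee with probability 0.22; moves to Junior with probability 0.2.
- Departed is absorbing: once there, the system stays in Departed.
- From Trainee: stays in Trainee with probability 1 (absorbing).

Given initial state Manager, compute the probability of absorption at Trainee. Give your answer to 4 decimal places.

Let h(s) be the probability of absorption at Trainee starting from transient state s. Then h(Trainee) = 1 and h(Departed) = 0. By first-step analysis:
h(Junior) = 0.29·h(Junior) + 0.13·h(Manager) + 0.27·h(Senior) + 0.18·0 + 0.13·1
h(Manager) = 0.23·h(Junior) + 0.11·h(Manager) + 0.21·h(Senior) + 0.23·0 + 0.22·1
h(Senior) = 0.2·h(Junior) + 0.2·h(Manager) + 0.2·h(Senior) + 0.18·0 + 0.22·1
Solving: h(Junior) = 0.4684, h(Manager) = 0.4896, h(Senior) = 0.5145.
Starting from Manager, the probability is 0.4896.

0.4896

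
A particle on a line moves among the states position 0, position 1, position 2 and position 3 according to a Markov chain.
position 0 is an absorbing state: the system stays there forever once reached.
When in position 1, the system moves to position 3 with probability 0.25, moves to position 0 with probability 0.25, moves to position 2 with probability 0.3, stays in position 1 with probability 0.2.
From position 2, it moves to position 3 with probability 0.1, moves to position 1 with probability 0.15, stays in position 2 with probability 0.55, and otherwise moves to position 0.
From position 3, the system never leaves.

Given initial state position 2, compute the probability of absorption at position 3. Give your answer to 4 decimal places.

Let h(s) be the probability of absorption at position 3 starting from transient state s. Then h(position 3) = 1 and h(position 0) = 0. By first-step analysis:
h(position 1) = 0.25·0 + 0.2·h(position 1) + 0.3·h(position 2) + 0.25·1
h(position 2) = 0.2·0 + 0.15·h(position 1) + 0.55·h(position 2) + 0.1·1
Solving: h(position 1) = 0.4524, h(position 2) = 0.3730.
Starting from position 2, the probability is 0.3730.

0.3730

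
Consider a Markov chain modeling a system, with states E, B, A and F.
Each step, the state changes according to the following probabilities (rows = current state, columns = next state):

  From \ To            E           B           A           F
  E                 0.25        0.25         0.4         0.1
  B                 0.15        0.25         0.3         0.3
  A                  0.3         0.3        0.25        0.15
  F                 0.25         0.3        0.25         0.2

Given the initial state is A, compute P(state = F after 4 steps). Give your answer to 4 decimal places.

0.1887

Propagate the distribution vector 4 steps from A.
After 0 steps: (0.0000, 0.0000, 1.0000, 0.0000)
After 1 step: (0.3000, 0.3000, 0.2500, 0.1500)
After 2 steps: (0.2325, 0.2700, 0.3100, 0.1875)
After 3 steps: (0.2385, 0.2749, 0.2984, 0.1883)
After 4 steps: (0.2374, 0.2743, 0.2995, 0.1887)
P(in F after 4 steps) = 0.1887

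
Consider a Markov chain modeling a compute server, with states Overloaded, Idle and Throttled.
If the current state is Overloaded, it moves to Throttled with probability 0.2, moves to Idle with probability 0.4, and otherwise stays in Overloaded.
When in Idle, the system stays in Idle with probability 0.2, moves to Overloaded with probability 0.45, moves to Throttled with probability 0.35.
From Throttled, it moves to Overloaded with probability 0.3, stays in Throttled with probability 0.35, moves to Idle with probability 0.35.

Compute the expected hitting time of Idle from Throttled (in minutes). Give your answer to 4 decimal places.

Let t(s) be the expected number of minutes to first reach Idle from state s, with t(Idle) = 0. Conditioning on the first minute:
t(Overloaded) = 1 + 0.4·t(Overloaded) + 0.2·t(Throttled)
t(Throttled) = 1 + 0.3·t(Overloaded) + 0.35·t(Throttled)
Solving: t(Overloaded) = 2.5758, t(Throttled) = 2.7273.
Expected minutes from Throttled to Idle: 2.7273.

2.7273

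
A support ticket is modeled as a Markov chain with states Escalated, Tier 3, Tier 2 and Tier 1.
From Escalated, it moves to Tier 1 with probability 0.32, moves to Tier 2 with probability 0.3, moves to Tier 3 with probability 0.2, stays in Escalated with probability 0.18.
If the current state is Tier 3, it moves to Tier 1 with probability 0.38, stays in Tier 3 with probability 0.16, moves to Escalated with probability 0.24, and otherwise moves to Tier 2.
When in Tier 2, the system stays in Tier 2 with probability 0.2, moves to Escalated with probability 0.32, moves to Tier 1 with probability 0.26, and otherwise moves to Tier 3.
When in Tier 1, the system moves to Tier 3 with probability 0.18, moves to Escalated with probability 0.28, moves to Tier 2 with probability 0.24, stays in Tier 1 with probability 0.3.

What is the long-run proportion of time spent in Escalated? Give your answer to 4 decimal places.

0.2564

Let the stationary distribution be π with π = πP and π_1 + π_2 + π_3 + π_4 = 1.
π_1 = 0.18·π_1 + 0.24·π_2 + 0.32·π_3 + 0.28·π_4
π_2 = 0.2·π_1 + 0.16·π_2 + 0.22·π_3 + 0.18·π_4
π_3 = 0.3·π_1 + 0.22·π_2 + 0.2·π_3 + 0.24·π_4
Solving with the normalization constraint gives π = (0.2564, 0.1910, 0.2419, 0.3107).
So the stationary probability of Escalated is 0.2564.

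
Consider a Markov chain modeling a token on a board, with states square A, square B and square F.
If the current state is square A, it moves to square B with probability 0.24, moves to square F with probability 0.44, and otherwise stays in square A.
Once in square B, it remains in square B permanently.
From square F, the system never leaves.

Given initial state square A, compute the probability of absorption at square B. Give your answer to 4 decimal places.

0.3529

Let h(s) be the probability of absorption at square B starting from transient state s. Then h(square B) = 1 and h(square F) = 0. By first-step analysis:
h(square A) = 0.32·h(square A) + 0.24·1 + 0.44·0
Solving: h(square A) = 0.3529.
Starting from square A, the probability is 0.3529.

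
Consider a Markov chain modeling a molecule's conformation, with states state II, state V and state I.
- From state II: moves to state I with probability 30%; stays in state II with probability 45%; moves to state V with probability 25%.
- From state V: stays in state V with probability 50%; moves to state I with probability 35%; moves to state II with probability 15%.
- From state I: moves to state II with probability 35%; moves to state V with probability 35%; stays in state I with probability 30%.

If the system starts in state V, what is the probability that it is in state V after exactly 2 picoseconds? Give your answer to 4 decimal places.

Sum over the intermediate state after 1 picosecond:
P = P(state V→state II)·P(state II→state V) + P(state V→state V)·P(state V→state V) + P(state V→state I)·P(state I→state V)
  = 0.15×0.25 + 0.5×0.5 + 0.35×0.35
  = 0.0375 + 0.2500 + 0.1225 = 0.4100

0.4100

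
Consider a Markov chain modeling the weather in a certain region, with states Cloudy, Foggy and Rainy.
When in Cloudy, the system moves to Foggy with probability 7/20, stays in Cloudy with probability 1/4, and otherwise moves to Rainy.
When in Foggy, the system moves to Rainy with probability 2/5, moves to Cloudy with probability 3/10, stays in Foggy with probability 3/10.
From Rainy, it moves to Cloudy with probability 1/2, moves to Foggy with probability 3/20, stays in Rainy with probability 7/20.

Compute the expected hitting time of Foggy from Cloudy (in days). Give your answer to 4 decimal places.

Let t(s) be the expected number of days to first reach Foggy from state s, with t(Foggy) = 0. Conditioning on the first day:
t(Cloudy) = 1 + 0.25·t(Cloudy) + 0.4·t(Rainy)
t(Rainy) = 1 + 0.5·t(Cloudy) + 0.35·t(Rainy)
Solving: t(Cloudy) = 3.6522, t(Rainy) = 4.3478.
Expected days from Cloudy to Foggy: 3.6522.

3.6522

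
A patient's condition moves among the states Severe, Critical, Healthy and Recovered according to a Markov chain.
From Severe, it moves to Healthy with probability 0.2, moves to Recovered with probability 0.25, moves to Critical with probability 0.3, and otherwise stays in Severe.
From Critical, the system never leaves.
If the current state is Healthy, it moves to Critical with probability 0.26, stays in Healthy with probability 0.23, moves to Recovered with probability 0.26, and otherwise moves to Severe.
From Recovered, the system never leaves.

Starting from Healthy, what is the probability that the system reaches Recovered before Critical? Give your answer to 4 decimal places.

0.4882

Let h(s) be the probability of absorption at Recovered starting from transient state s. Then h(Recovered) = 1 and h(Critical) = 0. By first-step analysis:
h(Severe) = 0.25·h(Severe) + 0.3·0 + 0.2·h(Healthy) + 0.25·1
h(Healthy) = 0.25·h(Severe) + 0.26·0 + 0.23·h(Healthy) + 0.26·1
Solving: h(Severe) = 0.4635, h(Healthy) = 0.4882.
Starting from Healthy, the probability is 0.4882.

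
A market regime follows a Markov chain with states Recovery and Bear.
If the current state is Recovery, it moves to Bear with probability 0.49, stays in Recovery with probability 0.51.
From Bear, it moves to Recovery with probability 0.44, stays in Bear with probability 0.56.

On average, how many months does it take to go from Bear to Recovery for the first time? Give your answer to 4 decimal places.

2.2727

Let t(s) be the expected number of months to first reach Recovery from state s, with t(Recovery) = 0. Conditioning on the first month:
t(Bear) = 1 + 0.56·t(Bear)
Solving: t(Bear) = 2.2727.
Expected months from Bear to Recovery: 2.2727.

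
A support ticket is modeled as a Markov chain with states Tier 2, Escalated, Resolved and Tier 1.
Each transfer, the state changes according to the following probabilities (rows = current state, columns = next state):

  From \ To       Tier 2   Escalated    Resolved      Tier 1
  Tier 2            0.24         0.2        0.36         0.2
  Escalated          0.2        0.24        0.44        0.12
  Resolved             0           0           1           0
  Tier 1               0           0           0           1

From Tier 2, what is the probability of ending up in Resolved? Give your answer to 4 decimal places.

0.6726

Let h(s) be the probability of absorption at Resolved starting from transient state s. Then h(Resolved) = 1 and h(Tier 1) = 0. By first-step analysis:
h(Tier 2) = 0.24·h(Tier 2) + 0.2·h(Escalated) + 0.36·1 + 0.2·0
h(Escalated) = 0.2·h(Tier 2) + 0.24·h(Escalated) + 0.44·1 + 0.12·0
Solving: h(Tier 2) = 0.6726, h(Escalated) = 0.7560.
Starting from Tier 2, the probability is 0.6726.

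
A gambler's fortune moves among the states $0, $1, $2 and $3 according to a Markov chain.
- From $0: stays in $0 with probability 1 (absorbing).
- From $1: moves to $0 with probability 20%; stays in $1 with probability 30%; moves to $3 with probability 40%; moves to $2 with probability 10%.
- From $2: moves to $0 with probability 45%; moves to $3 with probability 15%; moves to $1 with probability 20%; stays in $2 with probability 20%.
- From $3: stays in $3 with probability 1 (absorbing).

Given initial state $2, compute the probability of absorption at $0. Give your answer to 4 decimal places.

0.6574

Let h(s) be the probability of absorption at $0 starting from transient state s. Then h($0) = 1 and h($3) = 0. By first-step analysis:
h($1) = 0.2·1 + 0.3·h($1) + 0.1·h($2) + 0.4·0
h($2) = 0.45·1 + 0.2·h($1) + 0.2·h($2) + 0.15·0
Solving: h($1) = 0.3796, h($2) = 0.6574.
Starting from $2, the probability is 0.6574.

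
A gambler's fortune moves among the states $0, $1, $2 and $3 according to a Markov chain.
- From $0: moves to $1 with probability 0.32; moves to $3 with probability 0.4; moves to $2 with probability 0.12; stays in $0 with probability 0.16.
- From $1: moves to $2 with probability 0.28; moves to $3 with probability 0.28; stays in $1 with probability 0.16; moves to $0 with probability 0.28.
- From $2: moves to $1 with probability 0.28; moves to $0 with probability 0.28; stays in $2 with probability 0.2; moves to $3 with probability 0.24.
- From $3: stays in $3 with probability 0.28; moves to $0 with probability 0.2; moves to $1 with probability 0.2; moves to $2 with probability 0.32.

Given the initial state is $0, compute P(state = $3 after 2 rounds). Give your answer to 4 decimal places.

Propagate the distribution vector 2 rounds from $0.
After 0 rounds: (1.0000, 0.0000, 0.0000, 0.0000)
After 1 round: (0.1600, 0.3200, 0.1200, 0.4000)
After 2 rounds: (0.2288, 0.2160, 0.2608, 0.2944)
P(in $3 after 2 rounds) = 0.2944

0.2944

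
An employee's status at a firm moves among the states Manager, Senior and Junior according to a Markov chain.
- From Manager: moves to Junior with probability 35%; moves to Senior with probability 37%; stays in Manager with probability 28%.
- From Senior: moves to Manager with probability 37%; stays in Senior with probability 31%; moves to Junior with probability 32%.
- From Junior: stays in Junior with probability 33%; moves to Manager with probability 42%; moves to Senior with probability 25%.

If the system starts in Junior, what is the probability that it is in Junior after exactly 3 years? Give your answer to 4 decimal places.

Propagate the distribution vector 3 years from Junior.
After 0 years: (0.0000, 0.0000, 1.0000)
After 1 year: (0.4200, 0.2500, 0.3300)
After 2 years: (0.3487, 0.3154, 0.3359)
After 3 years: (0.3554, 0.3108, 0.3338)
P(in Junior after 3 years) = 0.3338

0.3338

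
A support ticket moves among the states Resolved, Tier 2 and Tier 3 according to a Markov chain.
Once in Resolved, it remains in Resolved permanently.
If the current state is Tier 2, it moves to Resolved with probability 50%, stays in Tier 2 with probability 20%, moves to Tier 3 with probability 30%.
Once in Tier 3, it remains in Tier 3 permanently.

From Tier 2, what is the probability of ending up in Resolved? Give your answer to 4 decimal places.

0.6250

Let h(s) be the probability of absorption at Resolved starting from transient state s. Then h(Resolved) = 1 and h(Tier 3) = 0. By first-step analysis:
h(Tier 2) = 0.5·1 + 0.2·h(Tier 2) + 0.3·0
Solving: h(Tier 2) = 0.6250.
Starting from Tier 2, the probability is 0.6250.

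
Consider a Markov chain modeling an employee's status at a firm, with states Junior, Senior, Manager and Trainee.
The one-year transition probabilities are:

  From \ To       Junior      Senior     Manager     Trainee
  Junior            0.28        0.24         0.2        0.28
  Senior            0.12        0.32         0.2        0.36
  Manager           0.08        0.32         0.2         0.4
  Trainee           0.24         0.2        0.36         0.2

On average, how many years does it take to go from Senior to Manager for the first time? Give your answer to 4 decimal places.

Let t(s) be the expected number of years to first reach Manager from state s, with t(Manager) = 0. Conditioning on the first year:
t(Junior) = 1 + 0.28·t(Junior) + 0.24·t(Senior) + 0.28·t(Trainee)
t(Senior) = 1 + 0.12·t(Junior) + 0.32·t(Senior) + 0.36·t(Trainee)
t(Trainee) = 1 + 0.24·t(Junior) + 0.2·t(Senior) + 0.2·t(Trainee)
Solving: t(Junior) = 4.0911, t(Senior) = 4.0386, t(Trainee) = 3.4870.
Expected years from Senior to Manager: 4.0386.

4.0386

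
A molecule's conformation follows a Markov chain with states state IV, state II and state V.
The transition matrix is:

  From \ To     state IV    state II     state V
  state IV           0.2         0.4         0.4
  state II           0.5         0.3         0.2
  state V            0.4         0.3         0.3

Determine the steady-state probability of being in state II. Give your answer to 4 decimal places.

Let the stationary distribution be π with π = πP and π_1 + π_2 + π_3 = 1.
π_1 = 0.2·π_1 + 0.5·π_2 + 0.4·π_3
π_2 = 0.4·π_1 + 0.3·π_2 + 0.3·π_3
Solving with the normalization constraint gives π = (0.3613, 0.3361, 0.3025).
So the stationary probability of state II is 0.3361.

0.3361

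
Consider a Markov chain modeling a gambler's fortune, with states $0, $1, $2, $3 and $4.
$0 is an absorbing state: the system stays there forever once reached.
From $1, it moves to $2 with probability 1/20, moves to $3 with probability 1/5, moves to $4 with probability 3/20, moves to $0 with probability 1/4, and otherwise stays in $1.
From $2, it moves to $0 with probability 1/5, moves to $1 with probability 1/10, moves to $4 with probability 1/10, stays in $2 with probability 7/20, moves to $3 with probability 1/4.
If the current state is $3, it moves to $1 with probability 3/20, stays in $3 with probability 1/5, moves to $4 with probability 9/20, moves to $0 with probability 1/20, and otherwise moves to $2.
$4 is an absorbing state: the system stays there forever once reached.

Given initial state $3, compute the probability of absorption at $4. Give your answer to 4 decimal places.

0.7546

Let h(s) be the probability of absorption at $4 starting from transient state s. Then h($4) = 1 and h($0) = 0. By first-step analysis:
h($1) = 0.25·0 + 0.35·h($1) + 0.05·h($2) + 0.2·h($3) + 0.15·1
h($2) = 0.2·0 + 0.1·h($1) + 0.35·h($2) + 0.25·h($3) + 0.1·1
h($3) = 0.05·0 + 0.15·h($1) + 0.15·h($2) + 0.2·h($3) + 0.45·1
Solving: h($1) = 0.5031, h($2) = 0.5215, h($3) = 0.7546.
Starting from $3, the probability is 0.7546.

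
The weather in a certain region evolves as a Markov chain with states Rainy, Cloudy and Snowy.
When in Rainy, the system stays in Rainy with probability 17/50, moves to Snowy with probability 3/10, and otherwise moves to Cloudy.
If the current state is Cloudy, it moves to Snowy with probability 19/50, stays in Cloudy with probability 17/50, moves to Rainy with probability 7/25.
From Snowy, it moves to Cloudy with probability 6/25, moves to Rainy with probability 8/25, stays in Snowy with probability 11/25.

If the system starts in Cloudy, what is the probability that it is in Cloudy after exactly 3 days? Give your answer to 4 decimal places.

Propagate the distribution vector 3 days from Cloudy.
After 0 days: (0.0000, 1.0000, 0.0000)
After 1 day: (0.2800, 0.3400, 0.3800)
After 2 days: (0.3120, 0.3076, 0.3804)
After 3 days: (0.3139, 0.3082, 0.3779)
P(in Cloudy after 3 days) = 0.3082

0.3082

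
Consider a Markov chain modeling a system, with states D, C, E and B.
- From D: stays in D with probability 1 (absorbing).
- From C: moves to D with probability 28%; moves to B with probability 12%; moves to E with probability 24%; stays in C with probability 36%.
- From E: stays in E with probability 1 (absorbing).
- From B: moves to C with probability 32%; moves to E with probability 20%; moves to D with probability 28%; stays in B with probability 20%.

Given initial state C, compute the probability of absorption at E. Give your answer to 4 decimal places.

Let h(s) be the probability of absorption at E starting from transient state s. Then h(E) = 1 and h(D) = 0. By first-step analysis:
h(C) = 0.28·0 + 0.36·h(C) + 0.24·1 + 0.12·h(B)
h(B) = 0.28·0 + 0.32·h(C) + 0.2·1 + 0.2·h(B)
Solving: h(C) = 0.4561, h(B) = 0.4324.
Starting from C, the probability is 0.4561.

0.4561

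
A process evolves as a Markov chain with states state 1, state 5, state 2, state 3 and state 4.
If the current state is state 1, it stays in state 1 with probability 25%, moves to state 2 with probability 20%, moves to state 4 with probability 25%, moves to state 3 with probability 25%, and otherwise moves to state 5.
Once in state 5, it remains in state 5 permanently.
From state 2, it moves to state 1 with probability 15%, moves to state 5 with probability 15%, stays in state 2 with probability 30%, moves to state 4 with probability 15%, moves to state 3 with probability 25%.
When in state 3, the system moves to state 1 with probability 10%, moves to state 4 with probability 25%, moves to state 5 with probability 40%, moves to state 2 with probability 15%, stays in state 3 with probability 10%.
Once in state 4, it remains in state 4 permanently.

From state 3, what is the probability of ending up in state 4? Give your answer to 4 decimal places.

Let h(s) be the probability of absorption at state 4 starting from transient state s. Then h(state 4) = 1 and h(state 5) = 0. By first-step analysis:
h(state 1) = 0.25·h(state 1) + 0.05·0 + 0.2·h(state 2) + 0.25·h(state 3) + 0.25·1
h(state 2) = 0.15·h(state 1) + 0.15·0 + 0.3·h(state 2) + 0.25·h(state 3) + 0.15·1
h(state 3) = 0.1·h(state 1) + 0.4·0 + 0.15·h(state 2) + 0.1·h(state 3) + 0.25·1
Solving: h(state 1) = 0.6089, h(state 2) = 0.4978, h(state 3) = 0.4284.
Starting from state 3, the probability is 0.4284.

0.4284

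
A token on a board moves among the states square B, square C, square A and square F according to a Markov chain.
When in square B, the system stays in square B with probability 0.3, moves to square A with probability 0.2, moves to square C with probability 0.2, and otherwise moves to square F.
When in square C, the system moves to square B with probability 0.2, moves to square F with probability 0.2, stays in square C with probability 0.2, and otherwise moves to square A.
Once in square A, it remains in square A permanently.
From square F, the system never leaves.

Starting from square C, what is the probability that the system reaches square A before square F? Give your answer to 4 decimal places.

0.6154

Let h(s) be the probability of absorption at square A starting from transient state s. Then h(square A) = 1 and h(square F) = 0. By first-step analysis:
h(square B) = 0.3·h(square B) + 0.2·h(square C) + 0.2·1 + 0.3·0
h(square C) = 0.2·h(square B) + 0.2·h(square C) + 0.4·1 + 0.2·0
Solving: h(square B) = 0.4615, h(square C) = 0.6154.
Starting from square C, the probability is 0.6154.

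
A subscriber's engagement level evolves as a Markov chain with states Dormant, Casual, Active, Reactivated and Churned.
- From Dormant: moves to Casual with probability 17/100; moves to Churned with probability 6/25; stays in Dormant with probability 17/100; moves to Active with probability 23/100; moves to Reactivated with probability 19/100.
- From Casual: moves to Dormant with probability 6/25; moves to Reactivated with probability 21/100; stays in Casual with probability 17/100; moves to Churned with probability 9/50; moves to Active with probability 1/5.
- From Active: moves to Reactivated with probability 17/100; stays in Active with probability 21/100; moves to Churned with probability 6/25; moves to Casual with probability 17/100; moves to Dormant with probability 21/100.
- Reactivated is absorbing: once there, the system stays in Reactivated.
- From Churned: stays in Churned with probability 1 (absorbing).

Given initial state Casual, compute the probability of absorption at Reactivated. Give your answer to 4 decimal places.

Let h(s) be the probability of absorption at Reactivated starting from transient state s. Then h(Reactivated) = 1 and h(Churned) = 0. By first-step analysis:
h(Dormant) = 0.17·h(Dormant) + 0.17·h(Casual) + 0.23·h(Active) + 0.19·1 + 0.24·0
h(Casual) = 0.24·h(Dormant) + 0.17·h(Casual) + 0.2·h(Active) + 0.21·1 + 0.18·0
h(Active) = 0.21·h(Dormant) + 0.17·h(Casual) + 0.21·h(Active) + 0.17·1 + 0.24·0
Solving: h(Dormant) = 0.4513, h(Casual) = 0.4897, h(Active) = 0.4405.
Starting from Casual, the probability is 0.4897.

0.4897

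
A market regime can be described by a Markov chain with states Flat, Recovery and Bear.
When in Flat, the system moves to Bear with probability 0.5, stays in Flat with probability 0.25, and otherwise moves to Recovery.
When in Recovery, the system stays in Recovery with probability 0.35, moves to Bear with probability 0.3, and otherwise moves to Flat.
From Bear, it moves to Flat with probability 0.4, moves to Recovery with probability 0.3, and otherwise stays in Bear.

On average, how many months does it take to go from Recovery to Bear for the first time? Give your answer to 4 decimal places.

Let t(s) be the expected number of months to first reach Bear from state s, with t(Bear) = 0. Conditioning on the first month:
t(Flat) = 1 + 0.25·t(Flat) + 0.25·t(Recovery)
t(Recovery) = 1 + 0.35·t(Flat) + 0.35·t(Recovery)
Solving: t(Flat) = 2.2500, t(Recovery) = 2.7500.
Expected months from Recovery to Bear: 2.7500.

2.7500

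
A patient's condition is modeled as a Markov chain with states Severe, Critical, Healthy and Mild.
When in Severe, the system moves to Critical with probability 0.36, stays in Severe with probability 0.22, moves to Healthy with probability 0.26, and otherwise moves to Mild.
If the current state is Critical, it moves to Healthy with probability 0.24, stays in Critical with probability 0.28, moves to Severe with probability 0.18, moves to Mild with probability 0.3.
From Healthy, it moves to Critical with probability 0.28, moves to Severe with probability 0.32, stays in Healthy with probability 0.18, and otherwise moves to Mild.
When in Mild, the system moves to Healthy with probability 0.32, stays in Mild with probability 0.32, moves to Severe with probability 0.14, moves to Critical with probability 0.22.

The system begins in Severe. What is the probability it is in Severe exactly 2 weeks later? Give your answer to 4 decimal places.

Propagate the distribution vector 2 weeks from Severe.
After 0 weeks: (1.0000, 0.0000, 0.0000, 0.0000)
After 1 week: (0.2200, 0.3600, 0.2600, 0.1600)
After 2 weeks: (0.2188, 0.2880, 0.2416, 0.2516)
P(in Severe after 2 weeks) = 0.2188

0.2188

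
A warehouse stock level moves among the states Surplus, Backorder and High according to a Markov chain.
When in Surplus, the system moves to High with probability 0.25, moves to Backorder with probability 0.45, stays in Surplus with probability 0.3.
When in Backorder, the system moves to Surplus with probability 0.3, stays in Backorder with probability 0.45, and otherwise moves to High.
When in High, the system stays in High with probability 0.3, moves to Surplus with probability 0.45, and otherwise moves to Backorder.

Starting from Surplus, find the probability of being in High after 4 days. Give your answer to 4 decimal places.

0.2632

Propagate the distribution vector 4 days from Surplus.
After 0 days: (1.0000, 0.0000, 0.0000)
After 1 day: (0.3000, 0.4500, 0.2500)
After 2 days: (0.3375, 0.4000, 0.2625)
After 3 days: (0.3394, 0.3975, 0.2631)
After 4 days: (0.3395, 0.3974, 0.2632)
P(in High after 4 days) = 0.2632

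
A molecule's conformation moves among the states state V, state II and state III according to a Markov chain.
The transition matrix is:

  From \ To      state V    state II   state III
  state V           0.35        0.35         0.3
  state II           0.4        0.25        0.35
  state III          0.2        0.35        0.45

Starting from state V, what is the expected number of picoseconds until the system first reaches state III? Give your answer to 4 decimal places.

Let t(s) be the expected number of picoseconds to first reach state III from state s, with t(state III) = 0. Conditioning on the first picosecond:
t(state V) = 1 + 0.35·t(state V) + 0.35·t(state II)
t(state II) = 1 + 0.4·t(state V) + 0.25·t(state II)
Solving: t(state V) = 3.1655, t(state II) = 3.0216.
Expected picoseconds from state V to state III: 3.1655.

3.1655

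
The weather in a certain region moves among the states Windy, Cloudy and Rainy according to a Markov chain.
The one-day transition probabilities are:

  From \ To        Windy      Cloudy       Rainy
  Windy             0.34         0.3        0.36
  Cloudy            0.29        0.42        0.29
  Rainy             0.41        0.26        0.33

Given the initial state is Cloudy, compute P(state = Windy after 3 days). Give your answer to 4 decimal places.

0.3456

Propagate the distribution vector 3 days from Cloudy.
After 0 days: (0.0000, 1.0000, 0.0000)
After 1 day: (0.2900, 0.4200, 0.2900)
After 2 days: (0.3393, 0.3388, 0.3219)
After 3 days: (0.3456, 0.3278, 0.3266)
P(in Windy after 3 days) = 0.3456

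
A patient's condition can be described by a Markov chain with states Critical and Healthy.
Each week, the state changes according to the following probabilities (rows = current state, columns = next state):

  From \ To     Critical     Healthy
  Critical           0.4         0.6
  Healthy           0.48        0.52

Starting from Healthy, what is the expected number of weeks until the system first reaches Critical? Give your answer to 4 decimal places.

2.0833

Let t(s) be the expected number of weeks to first reach Critical from state s, with t(Critical) = 0. Conditioning on the first week:
t(Healthy) = 1 + 0.52·t(Healthy)
Solving: t(Healthy) = 2.0833.
Expected weeks from Healthy to Critical: 2.0833.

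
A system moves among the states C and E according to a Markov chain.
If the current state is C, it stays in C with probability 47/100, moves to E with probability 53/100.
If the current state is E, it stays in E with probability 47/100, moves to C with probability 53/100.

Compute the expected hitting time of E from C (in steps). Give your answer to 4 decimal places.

1.8868

Let t(s) be the expected number of steps to first reach E from state s, with t(E) = 0. Conditioning on the first step:
t(C) = 1 + 0.47·t(C)
Solving: t(C) = 1.8868.
Expected steps from C to E: 1.8868.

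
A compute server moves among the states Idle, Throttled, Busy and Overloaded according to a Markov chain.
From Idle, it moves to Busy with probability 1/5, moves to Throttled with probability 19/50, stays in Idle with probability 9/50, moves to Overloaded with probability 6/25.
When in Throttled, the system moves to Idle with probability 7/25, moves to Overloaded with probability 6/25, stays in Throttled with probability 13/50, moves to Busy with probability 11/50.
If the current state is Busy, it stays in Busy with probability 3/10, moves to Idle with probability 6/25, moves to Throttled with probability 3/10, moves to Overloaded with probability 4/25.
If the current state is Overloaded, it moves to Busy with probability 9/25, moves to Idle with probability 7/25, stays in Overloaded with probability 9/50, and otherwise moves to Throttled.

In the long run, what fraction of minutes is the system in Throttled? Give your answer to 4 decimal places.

Let the stationary distribution be π with π = πP and π_1 + π_2 + π_3 + π_4 = 1.
π_1 = 0.18·π_1 + 0.28·π_2 + 0.24·π_3 + 0.28·π_4
π_2 = 0.38·π_1 + 0.26·π_2 + 0.3·π_3 + 0.18·π_4
π_3 = 0.2·π_1 + 0.22·π_2 + 0.3·π_3 + 0.36·π_4
Solving with the normalization constraint gives π = (0.2449, 0.2835, 0.2652, 0.2064).
So the stationary probability of Throttled is 0.2835.

0.2835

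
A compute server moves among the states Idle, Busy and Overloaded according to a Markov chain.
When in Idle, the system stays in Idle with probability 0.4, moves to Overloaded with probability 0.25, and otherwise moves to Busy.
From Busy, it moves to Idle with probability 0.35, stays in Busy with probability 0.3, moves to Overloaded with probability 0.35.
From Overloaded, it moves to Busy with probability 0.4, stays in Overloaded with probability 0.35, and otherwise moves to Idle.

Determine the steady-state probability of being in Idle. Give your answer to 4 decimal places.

0.3351

Let the stationary distribution be π with π = πP and π_1 + π_2 + π_3 = 1.
π_1 = 0.4·π_1 + 0.35·π_2 + 0.25·π_3
π_2 = 0.35·π_1 + 0.3·π_2 + 0.4·π_3
Solving with the normalization constraint gives π = (0.3351, 0.3484, 0.3165).
So the stationary probability of Idle is 0.3351.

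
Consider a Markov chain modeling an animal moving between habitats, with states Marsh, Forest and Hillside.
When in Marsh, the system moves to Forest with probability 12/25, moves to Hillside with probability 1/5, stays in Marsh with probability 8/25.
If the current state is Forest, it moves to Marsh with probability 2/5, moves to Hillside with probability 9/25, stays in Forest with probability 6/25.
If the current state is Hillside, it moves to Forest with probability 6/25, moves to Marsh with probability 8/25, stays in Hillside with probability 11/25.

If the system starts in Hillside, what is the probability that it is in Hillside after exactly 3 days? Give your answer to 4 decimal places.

Propagate the distribution vector 3 days from Hillside.
After 0 days: (0.0000, 0.0000, 1.0000)
After 1 day: (0.3200, 0.2400, 0.4400)
After 2 days: (0.3392, 0.3168, 0.3440)
After 3 days: (0.3453, 0.3214, 0.3332)
P(in Hillside after 3 days) = 0.3332

0.3332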